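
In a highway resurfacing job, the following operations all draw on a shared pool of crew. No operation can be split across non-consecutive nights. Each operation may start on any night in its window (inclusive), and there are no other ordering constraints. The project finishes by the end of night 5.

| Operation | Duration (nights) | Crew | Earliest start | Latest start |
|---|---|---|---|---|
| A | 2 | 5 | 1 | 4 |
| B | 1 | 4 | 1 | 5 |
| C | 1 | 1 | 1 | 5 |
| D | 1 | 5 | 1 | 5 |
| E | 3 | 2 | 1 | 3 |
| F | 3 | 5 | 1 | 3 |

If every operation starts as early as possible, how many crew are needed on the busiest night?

22

Early-start schedule: A@1, B@1, C@1, D@1, E@1, F@1.
Load per night: night 1: 22, night 2: 12, night 3: 7, night 4: 0, night 5: 0.
Peak is 22.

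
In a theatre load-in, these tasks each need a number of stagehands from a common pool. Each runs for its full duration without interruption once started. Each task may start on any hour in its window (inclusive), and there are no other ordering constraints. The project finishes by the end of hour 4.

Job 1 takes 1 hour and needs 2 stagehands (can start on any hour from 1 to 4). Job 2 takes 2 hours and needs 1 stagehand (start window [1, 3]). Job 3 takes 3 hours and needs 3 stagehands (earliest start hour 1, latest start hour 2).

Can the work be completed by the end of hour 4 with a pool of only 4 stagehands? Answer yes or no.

Schedule Job 1@1, Job 2@1, Job 3@2: h1:3  h2:4  h3:3  h4:3 — peak 4 ≤ 4.

yes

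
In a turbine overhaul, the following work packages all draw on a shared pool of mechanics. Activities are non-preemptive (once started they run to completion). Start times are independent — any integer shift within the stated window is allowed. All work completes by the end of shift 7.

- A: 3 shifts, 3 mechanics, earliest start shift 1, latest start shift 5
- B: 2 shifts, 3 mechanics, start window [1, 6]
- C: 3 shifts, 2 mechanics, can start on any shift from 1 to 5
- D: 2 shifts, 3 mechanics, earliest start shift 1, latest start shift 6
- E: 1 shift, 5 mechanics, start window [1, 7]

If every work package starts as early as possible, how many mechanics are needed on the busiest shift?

16

Early-start schedule: A@1, B@1, C@1, D@1, E@1.
Load per shift: shift 1: 16, shift 2: 11, shift 3: 5, shift 4: 0, shift 5: 0, shift 6: 0, shift 7: 0.
Peak is 16.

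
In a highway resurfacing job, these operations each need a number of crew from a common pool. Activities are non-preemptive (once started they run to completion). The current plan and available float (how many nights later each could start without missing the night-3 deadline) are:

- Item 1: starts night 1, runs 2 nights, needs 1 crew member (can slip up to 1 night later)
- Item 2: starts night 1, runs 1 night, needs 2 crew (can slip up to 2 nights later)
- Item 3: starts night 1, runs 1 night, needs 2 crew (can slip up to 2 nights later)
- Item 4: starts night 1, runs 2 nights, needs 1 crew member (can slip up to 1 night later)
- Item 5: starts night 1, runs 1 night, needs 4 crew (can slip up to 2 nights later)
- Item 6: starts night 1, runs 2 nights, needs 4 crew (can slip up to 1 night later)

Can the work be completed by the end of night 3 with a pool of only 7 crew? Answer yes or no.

Schedule Item 1@1, Item 2@1, Item 3@3, Item 4@2, Item 5@1, Item 6@2: n1:7  n2:6  n3:7 — peak 7 ≤ 7.

yes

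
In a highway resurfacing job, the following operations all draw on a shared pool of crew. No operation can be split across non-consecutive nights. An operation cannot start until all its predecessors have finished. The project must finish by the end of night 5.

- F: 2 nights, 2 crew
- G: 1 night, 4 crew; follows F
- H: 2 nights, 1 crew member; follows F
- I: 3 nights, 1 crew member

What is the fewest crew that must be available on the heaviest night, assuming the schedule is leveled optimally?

4

Early-start (F@1, G@3, H@3, I@1) gives peak 6: n1:3  n2:3  n3:6  n4:1  n5:0.
Shift G→5.
Schedule F@1, G@5, H@3, I@1: n1:3  n2:3  n3:2  n4:1  n5:4 — peak 4.
No arrangement of the 24 feasible schedules does better.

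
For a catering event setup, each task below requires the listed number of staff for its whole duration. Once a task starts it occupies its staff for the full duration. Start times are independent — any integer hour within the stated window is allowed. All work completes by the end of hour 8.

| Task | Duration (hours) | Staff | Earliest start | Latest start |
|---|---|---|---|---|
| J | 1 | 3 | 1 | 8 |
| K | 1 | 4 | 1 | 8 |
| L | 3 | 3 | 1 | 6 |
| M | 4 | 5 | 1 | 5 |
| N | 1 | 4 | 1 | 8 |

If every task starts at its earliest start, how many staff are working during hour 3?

At early start, hour 3 has: L, M.
Demand: 3 + 5 = 8.

8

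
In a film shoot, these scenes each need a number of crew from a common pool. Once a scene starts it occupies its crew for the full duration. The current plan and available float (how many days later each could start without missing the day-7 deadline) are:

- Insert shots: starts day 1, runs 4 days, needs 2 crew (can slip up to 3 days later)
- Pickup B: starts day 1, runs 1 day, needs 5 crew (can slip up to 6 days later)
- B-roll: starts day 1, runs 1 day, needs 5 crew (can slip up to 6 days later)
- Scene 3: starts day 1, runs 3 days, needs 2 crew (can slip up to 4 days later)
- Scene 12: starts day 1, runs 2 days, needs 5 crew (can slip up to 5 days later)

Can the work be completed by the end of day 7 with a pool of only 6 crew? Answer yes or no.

The minimum achievable peak is 7; 6 < 7, so no feasible schedule stays within the cap.

no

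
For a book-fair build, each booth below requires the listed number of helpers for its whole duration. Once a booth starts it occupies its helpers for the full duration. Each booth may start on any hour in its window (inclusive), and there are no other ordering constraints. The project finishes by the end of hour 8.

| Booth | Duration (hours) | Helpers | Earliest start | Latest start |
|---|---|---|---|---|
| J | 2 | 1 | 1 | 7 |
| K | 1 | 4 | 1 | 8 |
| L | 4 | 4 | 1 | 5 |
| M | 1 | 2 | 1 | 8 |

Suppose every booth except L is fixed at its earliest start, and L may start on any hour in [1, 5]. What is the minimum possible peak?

L@1: h1:11  h2:5  h3:4  h4:4  h5:0  h6:0  h7:0  h8:0 → peak 11
L@2: h1:7  h2:5  h3:4  h4:4  h5:4  h6:0  h7:0  h8:0 → peak 7
L@3: h1:7  h2:1  h3:4  h4:4  h5:4  h6:4  h7:0  h8:0 → peak 7
L@4: h1:7  h2:1  h3:0  h4:4  h5:4  h6:4  h7:4  h8:0 → peak 7
L@5: h1:7  h2:1  h3:0  h4:0  h5:4  h6:4  h7:4  h8:4 → peak 7
Best is L@2, peak 7.

7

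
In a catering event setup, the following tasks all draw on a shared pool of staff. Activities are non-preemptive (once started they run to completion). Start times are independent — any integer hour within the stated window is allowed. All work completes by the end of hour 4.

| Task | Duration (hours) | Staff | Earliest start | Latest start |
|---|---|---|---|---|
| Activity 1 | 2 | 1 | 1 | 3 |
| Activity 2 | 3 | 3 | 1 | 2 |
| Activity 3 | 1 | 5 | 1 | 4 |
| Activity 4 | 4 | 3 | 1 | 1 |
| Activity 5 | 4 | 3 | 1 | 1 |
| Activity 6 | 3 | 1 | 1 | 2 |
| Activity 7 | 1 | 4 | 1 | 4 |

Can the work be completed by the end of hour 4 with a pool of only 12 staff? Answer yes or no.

The minimum achievable peak is 13; 12 < 13, so no feasible schedule stays within the cap.

no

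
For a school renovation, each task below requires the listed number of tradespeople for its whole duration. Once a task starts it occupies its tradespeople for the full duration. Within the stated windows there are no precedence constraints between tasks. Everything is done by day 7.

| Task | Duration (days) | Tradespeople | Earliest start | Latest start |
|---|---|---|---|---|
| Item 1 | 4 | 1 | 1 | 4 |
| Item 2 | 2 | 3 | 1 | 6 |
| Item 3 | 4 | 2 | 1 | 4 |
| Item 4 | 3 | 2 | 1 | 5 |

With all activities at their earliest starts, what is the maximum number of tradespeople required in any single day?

8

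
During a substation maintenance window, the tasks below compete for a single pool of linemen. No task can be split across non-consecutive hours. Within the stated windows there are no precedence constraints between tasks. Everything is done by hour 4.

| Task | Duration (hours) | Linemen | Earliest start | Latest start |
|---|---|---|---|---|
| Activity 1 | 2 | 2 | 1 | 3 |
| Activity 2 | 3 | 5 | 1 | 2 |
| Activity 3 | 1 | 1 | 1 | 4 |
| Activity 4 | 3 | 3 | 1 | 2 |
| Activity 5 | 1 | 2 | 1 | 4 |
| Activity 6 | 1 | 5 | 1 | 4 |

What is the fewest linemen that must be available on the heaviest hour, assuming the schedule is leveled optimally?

Early-start (Activity 1@1, Activity 2@1, Activity 3@1, Activity 4@1, Activity 5@1, Activity 6@1) gives peak 18: h1:18  h2:10  h3:8  h4:0.
Shift Activity 4→2, Activity 6→4.
Schedule Activity 1@1, Activity 2@1, Activity 3@1, Activity 4@2, Activity 5@1, Activity 6@4: h1:10  h2:10  h3:8  h4:8 — peak 10.

10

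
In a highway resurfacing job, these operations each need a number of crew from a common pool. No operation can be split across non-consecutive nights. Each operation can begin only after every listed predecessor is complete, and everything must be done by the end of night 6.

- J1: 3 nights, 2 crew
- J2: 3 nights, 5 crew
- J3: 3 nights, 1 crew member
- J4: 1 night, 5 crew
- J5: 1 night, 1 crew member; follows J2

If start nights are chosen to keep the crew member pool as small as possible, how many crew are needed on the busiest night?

7

Early-start (J1@1, J2@1, J3@1, J4@1, J5@4) gives peak 13: n1:13  n2:8  n3:8  n4:1  n5:0  n6:0.
Shift J3→4, J4→4.
Schedule J1@1, J2@1, J3@4, J4@4, J5@4: n1:7  n2:7  n3:7  n4:7  n5:1  n6:1 — peak 7.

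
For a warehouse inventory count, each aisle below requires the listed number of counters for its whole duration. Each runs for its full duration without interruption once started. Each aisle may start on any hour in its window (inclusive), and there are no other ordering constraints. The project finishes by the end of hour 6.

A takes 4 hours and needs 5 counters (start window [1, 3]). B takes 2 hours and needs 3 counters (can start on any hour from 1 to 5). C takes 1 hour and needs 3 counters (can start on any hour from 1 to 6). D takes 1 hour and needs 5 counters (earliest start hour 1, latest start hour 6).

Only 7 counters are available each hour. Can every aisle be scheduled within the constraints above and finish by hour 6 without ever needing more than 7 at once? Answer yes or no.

no

The minimum achievable peak is 8; 7 < 8, so no feasible schedule stays within the cap.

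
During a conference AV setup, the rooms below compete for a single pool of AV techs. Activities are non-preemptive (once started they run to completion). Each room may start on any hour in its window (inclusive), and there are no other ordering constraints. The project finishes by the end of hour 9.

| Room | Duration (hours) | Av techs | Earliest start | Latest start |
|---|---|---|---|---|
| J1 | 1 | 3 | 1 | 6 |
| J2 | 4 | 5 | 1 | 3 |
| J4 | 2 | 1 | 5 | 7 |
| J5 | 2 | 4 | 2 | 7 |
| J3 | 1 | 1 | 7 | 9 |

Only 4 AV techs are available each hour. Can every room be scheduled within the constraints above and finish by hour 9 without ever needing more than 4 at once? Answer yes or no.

The minimum achievable peak is 5; 4 < 5, so no feasible schedule stays within the cap.

no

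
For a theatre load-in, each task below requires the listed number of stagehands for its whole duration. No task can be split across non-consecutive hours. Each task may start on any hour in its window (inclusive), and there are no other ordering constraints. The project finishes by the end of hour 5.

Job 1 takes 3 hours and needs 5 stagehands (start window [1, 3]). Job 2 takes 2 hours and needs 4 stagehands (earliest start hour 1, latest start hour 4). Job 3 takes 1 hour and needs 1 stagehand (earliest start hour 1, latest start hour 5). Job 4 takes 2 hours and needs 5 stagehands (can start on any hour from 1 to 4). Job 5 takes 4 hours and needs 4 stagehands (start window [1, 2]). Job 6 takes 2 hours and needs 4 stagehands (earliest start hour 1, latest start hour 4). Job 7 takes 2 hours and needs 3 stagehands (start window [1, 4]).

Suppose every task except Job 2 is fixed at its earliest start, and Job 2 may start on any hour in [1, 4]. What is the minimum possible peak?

Job 2@1: h1:26  h2:25  h3:9  h4:4  h5:0 → peak 26
Job 2@2: h1:22  h2:25  h3:13  h4:4  h5:0 → peak 25
Job 2@3: h1:22  h2:21  h3:13  h4:8  h5:0 → peak 22
Job 2@4: h1:22  h2:21  h3:9  h4:8  h5:4 → peak 22
Best is Job 2@3, peak 22.

22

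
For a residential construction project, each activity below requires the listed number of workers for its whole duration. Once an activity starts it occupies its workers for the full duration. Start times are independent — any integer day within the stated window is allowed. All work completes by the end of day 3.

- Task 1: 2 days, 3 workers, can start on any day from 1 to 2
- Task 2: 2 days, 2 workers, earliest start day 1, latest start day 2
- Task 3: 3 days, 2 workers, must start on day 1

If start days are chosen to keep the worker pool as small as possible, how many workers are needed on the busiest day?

Schedule Task 1@1, Task 2@1, Task 3@1: d1:7  d2:7  d3:2 — peak 7.
No arrangement of the 4 feasible schedules does better.

7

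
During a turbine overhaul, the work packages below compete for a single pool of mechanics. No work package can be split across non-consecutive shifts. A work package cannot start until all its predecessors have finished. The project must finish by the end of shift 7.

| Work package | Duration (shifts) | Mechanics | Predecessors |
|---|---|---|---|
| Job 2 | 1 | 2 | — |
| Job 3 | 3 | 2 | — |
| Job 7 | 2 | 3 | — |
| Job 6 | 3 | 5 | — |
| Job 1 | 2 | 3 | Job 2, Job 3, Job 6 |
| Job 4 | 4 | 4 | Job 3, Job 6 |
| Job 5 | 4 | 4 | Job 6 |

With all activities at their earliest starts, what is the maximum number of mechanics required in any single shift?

Early-start schedule: Job 2@1, Job 3@1, Job 7@1, Job 6@1, Job 1@4, Job 4@4, Job 5@4.
Load per shift: shift 1: 12, shift 2: 10, shift 3: 7, shift 4: 11, shift 5: 11, shift 6: 8, shift 7: 8.
Peak is 12.

12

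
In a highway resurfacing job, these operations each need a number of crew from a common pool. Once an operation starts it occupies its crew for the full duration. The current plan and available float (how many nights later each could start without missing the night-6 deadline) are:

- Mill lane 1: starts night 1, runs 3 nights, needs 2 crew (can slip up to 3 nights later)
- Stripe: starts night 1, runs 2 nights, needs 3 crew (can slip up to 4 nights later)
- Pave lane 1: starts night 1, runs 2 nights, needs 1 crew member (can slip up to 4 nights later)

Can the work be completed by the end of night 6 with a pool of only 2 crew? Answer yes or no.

no

Total crew member-nights = 14; over 6 nights the average is 14/6 > 2, so some night must exceed 2.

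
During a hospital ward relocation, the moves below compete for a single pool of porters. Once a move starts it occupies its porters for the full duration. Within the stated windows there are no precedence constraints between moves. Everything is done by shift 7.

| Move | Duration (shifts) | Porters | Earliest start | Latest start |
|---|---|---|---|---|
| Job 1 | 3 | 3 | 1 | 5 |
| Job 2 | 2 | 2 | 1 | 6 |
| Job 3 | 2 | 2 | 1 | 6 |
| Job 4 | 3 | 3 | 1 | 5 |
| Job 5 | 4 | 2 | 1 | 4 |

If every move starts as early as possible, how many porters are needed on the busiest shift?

12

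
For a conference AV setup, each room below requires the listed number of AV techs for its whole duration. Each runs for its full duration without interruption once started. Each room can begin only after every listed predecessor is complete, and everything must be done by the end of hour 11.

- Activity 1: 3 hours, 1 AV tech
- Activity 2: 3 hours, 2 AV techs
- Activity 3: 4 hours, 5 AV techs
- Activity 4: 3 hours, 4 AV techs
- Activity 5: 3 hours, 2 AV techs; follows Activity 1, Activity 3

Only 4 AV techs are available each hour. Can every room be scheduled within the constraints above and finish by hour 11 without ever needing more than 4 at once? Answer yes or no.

no

Total AV tech-hours = 47; over 11 hours the average is 47/11 > 4, so some hour must exceed 4.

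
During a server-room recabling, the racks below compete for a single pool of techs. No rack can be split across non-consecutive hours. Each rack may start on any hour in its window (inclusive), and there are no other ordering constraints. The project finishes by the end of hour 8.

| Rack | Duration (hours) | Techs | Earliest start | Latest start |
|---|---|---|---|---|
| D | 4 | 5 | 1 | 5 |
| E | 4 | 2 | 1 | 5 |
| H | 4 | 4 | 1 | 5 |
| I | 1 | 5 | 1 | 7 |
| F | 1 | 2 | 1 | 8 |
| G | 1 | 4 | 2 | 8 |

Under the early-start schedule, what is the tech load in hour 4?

11

At early start, hour 4 has: D, E, H.
Demand: 5 + 2 + 4 = 11.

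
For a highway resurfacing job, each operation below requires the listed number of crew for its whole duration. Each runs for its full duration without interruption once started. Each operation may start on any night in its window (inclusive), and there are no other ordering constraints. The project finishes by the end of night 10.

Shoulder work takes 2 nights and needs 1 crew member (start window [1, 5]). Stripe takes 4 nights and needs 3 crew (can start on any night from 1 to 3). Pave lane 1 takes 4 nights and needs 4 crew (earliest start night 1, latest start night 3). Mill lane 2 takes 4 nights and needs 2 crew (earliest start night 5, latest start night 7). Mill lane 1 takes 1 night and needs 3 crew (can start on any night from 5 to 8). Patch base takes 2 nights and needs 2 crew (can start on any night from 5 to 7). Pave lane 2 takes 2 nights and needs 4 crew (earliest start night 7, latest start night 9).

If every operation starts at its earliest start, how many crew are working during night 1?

At early start, night 1 has: Shoulder work, Stripe, Pave lane 1.
Demand: 1 + 3 + 4 = 8.

8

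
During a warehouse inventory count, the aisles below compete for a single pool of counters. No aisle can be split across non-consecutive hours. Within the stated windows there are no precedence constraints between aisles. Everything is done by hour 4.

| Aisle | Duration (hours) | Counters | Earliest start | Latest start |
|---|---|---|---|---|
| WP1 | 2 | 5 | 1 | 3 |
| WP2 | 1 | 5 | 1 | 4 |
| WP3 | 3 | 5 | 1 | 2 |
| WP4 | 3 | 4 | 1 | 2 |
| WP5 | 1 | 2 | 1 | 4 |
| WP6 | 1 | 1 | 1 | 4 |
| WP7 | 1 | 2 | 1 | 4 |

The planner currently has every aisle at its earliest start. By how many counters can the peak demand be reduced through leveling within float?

Early-start peak: h1:24  h2:14  h3:9  h4:0 ⇒ 24.
Leveled (WP1@1, WP2@1, WP3@2, WP4@1, WP5@3, WP6@3, WP7@3): h1:14  h2:14  h3:14  h4:5 ⇒ 14.
Reduction 24 − 14 = 10.

10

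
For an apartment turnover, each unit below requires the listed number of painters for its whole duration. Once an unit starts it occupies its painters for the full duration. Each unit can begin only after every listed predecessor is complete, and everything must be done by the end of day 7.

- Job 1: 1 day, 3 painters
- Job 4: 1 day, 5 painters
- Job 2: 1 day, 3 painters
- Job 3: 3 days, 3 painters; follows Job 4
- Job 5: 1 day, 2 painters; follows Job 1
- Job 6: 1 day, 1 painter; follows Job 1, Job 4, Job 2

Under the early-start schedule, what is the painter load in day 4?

3

At early start, day 4 has: Job 3.
Demand: 3 = 3.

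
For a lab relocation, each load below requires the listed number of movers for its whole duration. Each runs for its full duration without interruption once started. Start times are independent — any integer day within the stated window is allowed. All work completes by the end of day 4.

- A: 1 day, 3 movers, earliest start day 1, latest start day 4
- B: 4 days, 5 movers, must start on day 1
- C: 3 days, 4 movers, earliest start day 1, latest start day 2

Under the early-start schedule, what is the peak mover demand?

12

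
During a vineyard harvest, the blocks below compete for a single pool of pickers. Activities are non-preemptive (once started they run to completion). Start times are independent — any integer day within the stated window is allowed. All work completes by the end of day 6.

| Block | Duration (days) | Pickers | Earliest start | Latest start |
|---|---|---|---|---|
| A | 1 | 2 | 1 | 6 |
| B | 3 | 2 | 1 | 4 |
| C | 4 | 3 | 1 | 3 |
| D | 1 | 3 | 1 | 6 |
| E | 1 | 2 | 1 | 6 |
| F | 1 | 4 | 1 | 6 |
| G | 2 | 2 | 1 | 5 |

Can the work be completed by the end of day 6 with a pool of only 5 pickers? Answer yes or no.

Total picker-days = 33; over 6 days the average is 33/6 > 5, so some day must exceed 5.

no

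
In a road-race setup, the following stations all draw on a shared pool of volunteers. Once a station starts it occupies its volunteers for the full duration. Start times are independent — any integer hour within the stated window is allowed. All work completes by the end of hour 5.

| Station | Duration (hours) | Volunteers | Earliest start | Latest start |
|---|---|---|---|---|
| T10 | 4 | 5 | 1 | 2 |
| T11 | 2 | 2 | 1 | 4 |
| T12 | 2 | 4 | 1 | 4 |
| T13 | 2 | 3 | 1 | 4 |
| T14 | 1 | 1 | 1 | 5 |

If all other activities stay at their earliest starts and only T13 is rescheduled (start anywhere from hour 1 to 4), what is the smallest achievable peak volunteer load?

12

T13@1: h1:15  h2:14  h3:5  h4:5  h5:0 → peak 15
T13@2: h1:12  h2:14  h3:8  h4:5  h5:0 → peak 14
T13@3: h1:12  h2:11  h3:8  h4:8  h5:0 → peak 12
T13@4: h1:12  h2:11  h3:5  h4:8  h5:3 → peak 12
Best is T13@3, peak 12.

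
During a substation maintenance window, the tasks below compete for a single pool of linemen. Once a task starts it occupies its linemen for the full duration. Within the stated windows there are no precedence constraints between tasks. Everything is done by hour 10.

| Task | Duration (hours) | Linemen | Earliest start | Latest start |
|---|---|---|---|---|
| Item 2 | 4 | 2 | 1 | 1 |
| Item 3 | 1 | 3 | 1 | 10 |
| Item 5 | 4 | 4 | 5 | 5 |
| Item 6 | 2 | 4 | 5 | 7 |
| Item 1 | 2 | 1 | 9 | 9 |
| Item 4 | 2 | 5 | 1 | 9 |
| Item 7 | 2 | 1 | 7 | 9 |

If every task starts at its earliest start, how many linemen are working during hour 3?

2

At early start, hour 3 has: Item 2.
Demand: 2 = 2.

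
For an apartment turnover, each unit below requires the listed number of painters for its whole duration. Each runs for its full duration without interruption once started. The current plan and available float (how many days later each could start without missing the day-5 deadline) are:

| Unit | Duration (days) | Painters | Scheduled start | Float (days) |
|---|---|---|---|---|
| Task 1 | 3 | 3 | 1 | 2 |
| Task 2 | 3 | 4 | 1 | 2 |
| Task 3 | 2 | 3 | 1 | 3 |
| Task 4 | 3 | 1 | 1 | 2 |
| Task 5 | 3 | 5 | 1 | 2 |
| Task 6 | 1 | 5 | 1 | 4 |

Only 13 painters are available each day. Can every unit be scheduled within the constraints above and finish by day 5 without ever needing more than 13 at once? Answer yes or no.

Schedule Task 1@1, Task 2@1, Task 3@1, Task 4@1, Task 5@3, Task 6@4: d1:11  d2:11  d3:13  d4:10  d5:5 — peak 13 ≤ 13.

yes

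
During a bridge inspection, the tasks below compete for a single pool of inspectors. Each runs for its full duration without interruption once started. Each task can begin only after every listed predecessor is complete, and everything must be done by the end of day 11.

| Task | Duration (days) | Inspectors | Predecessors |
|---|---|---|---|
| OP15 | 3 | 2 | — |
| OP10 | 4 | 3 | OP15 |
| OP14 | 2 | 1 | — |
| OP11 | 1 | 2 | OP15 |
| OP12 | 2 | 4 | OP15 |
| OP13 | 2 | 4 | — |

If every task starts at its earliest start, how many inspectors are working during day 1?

7

At early start, day 1 has: OP15, OP14, OP13.
Demand: 2 + 1 + 4 = 7.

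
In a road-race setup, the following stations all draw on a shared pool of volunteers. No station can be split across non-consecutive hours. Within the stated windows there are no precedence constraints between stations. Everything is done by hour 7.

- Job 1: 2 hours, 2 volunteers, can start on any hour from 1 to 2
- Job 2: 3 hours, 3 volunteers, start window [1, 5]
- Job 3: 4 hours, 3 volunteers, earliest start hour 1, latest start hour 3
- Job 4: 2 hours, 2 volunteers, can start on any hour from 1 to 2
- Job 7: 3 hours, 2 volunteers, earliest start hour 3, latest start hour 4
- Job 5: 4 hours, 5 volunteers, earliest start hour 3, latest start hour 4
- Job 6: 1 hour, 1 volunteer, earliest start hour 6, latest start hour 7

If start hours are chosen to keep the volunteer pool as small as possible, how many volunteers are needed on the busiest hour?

Early-start (Job 1@1, Job 2@1, Job 3@1, Job 4@1, Job 7@3, Job 5@3, Job 6@6) gives peak 13: h1:10  h2:10  h3:13  h4:10  h5:7  h6:6  h7:0.
Shift Job 5→4.
Schedule Job 1@1, Job 2@1, Job 3@1, Job 4@1, Job 7@3, Job 5@4, Job 6@6: h1:10  h2:10  h3:8  h4:10  h5:7  h6:6  h7:5 — peak 10.

10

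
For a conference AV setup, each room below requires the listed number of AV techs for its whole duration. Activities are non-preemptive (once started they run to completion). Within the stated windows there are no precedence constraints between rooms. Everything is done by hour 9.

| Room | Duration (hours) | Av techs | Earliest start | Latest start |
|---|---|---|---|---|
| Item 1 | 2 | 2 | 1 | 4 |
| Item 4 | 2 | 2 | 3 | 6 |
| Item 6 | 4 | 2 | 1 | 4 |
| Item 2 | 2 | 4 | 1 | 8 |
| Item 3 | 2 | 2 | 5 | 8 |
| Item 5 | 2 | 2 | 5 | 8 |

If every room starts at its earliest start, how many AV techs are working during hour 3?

4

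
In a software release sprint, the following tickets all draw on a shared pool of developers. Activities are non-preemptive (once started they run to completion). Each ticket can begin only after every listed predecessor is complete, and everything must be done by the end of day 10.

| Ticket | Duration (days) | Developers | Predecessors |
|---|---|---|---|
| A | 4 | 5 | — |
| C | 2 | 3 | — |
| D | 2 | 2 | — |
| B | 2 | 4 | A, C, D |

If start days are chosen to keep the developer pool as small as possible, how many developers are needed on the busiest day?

5

Early-start (A@1, C@1, D@1, B@5) gives peak 10: d1:10  d2:10  d3:5  d4:5  d5:4  d6:4  d7:0  d8:0  d9:0  d10:0.
Shift C→5, D→5, B→7.
Schedule A@1, C@5, D@5, B@7: d1:5  d2:5  d3:5  d4:5  d5:5  d6:5  d7:4  d8:4  d9:0  d10:0 — peak 5.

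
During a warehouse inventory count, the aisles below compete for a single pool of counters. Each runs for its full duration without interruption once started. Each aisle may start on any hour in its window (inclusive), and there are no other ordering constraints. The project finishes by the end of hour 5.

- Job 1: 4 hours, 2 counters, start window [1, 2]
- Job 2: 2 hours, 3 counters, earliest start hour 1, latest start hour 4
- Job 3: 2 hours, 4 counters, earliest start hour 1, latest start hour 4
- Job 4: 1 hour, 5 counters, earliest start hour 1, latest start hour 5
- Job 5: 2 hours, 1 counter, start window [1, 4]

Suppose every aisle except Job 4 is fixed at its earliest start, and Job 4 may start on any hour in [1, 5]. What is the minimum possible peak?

10

Job 4@1: h1:15  h2:10  h3:2  h4:2  h5:0 → peak 15
Job 4@2: h1:10  h2:15  h3:2  h4:2  h5:0 → peak 15
Job 4@3: h1:10  h2:10  h3:7  h4:2  h5:0 → peak 10
Job 4@4: h1:10  h2:10  h3:2  h4:7  h5:0 → peak 10
Job 4@5: h1:10  h2:10  h3:2  h4:2  h5:5 → peak 10
Best is Job 4@3, peak 10.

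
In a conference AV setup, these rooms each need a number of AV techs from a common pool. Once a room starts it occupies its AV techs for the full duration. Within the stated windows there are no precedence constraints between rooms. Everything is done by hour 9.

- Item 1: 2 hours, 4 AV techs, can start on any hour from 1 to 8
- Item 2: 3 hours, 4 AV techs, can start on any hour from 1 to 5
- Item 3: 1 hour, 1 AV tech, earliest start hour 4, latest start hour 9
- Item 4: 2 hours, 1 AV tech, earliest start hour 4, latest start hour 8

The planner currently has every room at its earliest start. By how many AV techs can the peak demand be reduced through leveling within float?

4

Early-start peak: h1:8  h2:8  h3:4  h4:2  h5:1  h6:0  h7:0  h8:0  h9:0 ⇒ 8.
Leveled (Item 1@1, Item 2@3, Item 3@6, Item 4@6): h1:4  h2:4  h3:4  h4:4  h5:4  h6:2  h7:1  h8:0  h9:0 ⇒ 4.
Reduction 8 − 4 = 4.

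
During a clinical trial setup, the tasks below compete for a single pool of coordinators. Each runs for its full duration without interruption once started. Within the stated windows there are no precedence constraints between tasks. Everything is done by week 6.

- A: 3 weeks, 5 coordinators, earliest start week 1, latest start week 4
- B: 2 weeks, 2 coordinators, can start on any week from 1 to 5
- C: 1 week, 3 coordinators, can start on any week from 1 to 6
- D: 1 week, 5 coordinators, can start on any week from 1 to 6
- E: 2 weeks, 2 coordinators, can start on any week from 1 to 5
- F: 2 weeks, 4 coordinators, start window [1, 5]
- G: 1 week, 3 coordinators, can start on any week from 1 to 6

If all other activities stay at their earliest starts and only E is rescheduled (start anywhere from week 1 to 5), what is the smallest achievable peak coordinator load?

E@1: w1:24  w2:13  w3:5  w4:0  w5:0  w6:0 → peak 24
E@2: w1:22  w2:13  w3:7  w4:0  w5:0  w6:0 → peak 22
E@3: w1:22  w2:11  w3:7  w4:2  w5:0  w6:0 → peak 22
E@4: w1:22  w2:11  w3:5  w4:2  w5:2  w6:0 → peak 22
E@5: w1:22  w2:11  w3:5  w4:0  w5:2  w6:2 → peak 22
Best is E@2, peak 22.

22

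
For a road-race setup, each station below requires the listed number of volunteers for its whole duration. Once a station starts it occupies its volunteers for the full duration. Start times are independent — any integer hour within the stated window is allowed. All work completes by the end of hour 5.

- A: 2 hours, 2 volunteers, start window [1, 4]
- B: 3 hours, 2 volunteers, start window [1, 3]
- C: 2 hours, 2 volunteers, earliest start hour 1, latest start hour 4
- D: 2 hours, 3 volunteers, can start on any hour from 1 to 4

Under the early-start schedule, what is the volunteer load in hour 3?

2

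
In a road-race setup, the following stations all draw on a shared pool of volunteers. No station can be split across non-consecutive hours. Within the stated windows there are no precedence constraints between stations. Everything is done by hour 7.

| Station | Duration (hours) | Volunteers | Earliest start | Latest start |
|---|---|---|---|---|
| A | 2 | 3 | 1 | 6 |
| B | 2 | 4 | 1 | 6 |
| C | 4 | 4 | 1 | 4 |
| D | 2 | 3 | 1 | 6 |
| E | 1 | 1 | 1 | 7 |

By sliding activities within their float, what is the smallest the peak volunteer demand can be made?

7

Early-start (A@1, B@1, C@1, D@1, E@1) gives peak 15: h1:15  h2:14  h3:4  h4:4  h5:0  h6:0  h7:0.
Shift C→3, D→3, E→5.
Schedule A@1, B@1, C@3, D@3, E@5: h1:7  h2:7  h3:7  h4:7  h5:5  h6:4  h7:0 — peak 7.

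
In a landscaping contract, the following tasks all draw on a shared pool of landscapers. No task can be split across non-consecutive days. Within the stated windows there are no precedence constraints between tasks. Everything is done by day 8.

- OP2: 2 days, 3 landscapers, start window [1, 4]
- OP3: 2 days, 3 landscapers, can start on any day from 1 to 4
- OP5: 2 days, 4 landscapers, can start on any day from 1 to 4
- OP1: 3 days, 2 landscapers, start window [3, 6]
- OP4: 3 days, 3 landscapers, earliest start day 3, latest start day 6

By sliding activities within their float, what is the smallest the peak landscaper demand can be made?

Early-start (OP2@1, OP3@1, OP5@1, OP1@3, OP4@3) gives peak 10: d1:10  d2:10  d3:5  d4:5  d5:5  d6:0  d7:0  d8:0.
Shift OP5→3, OP4→5.
Schedule OP2@1, OP3@1, OP5@3, OP1@3, OP4@5: d1:6  d2:6  d3:6  d4:6  d5:5  d6:3  d7:3  d8:0 — peak 6.

6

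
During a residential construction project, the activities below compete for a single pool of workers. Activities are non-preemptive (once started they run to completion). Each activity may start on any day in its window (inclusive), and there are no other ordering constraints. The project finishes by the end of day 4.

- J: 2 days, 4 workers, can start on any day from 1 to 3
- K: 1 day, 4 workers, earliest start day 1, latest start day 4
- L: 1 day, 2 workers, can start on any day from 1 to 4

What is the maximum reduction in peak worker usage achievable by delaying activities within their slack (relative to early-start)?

6

Early-start peak: d1:10  d2:4  d3:0  d4:0 ⇒ 10.
Leveled (J@1, K@3, L@4): d1:4  d2:4  d3:4  d4:2 ⇒ 4.
Reduction 10 − 4 = 6.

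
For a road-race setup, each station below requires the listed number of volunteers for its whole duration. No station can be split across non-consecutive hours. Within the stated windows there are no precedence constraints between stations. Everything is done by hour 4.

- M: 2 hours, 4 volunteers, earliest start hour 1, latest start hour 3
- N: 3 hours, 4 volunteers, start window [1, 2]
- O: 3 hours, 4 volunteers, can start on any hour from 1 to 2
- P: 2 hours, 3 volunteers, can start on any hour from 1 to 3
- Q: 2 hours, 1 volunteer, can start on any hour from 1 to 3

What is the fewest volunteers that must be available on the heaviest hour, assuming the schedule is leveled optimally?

12

Early-start (M@1, N@1, O@1, P@1, Q@1) gives peak 16: h1:16  h2:16  h3:8  h4:0.
Shift P→3, Q→3.
Schedule M@1, N@1, O@1, P@3, Q@3: h1:12  h2:12  h3:12  h4:4 — peak 12.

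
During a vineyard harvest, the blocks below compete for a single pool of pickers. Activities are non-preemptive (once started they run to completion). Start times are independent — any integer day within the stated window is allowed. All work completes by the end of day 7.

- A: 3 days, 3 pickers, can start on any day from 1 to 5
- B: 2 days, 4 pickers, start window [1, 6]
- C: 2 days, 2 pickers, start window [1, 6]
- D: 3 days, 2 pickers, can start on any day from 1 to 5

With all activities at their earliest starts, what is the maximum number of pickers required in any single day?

11

Early-start schedule: A@1, B@1, C@1, D@1.
Load per day: day 1: 11, day 2: 11, day 3: 5, day 4: 0, day 5: 0, day 6: 0, day 7: 0.
Peak is 11.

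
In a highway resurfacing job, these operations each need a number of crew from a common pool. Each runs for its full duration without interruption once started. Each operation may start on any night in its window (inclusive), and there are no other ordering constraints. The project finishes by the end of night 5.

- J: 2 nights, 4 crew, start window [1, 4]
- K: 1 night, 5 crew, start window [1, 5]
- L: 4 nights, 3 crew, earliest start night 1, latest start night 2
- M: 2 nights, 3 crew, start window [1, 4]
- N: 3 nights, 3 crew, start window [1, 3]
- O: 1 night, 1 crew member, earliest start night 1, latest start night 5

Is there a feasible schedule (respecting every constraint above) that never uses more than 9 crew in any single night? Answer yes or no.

yes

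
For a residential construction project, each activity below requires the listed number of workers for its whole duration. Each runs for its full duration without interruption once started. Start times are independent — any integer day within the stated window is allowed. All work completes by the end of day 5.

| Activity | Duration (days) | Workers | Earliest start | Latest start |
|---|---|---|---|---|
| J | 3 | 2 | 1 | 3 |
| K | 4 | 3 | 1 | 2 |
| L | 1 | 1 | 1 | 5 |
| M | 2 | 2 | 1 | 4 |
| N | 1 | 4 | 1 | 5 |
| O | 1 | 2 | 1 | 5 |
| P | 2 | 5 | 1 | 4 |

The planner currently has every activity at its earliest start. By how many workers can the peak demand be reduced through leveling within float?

Early-start peak: d1:19  d2:12  d3:5  d4:3  d5:0 ⇒ 19.
Leveled (J@1, K@2, L@2, M@1, N@1, O@3, P@4): d1:8  d2:8  d3:7  d4:8  d5:8 ⇒ 8.
Reduction 19 − 8 = 11.

11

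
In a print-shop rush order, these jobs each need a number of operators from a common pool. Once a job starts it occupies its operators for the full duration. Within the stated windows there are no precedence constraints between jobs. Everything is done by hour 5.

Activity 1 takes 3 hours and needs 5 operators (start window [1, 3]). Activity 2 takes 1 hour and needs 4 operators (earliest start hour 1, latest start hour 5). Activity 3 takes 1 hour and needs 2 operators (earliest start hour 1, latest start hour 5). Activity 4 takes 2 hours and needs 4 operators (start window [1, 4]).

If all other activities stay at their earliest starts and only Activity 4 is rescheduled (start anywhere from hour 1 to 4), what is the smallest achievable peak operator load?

11

Activity 4@1: h1:15  h2:9  h3:5  h4:0  h5:0 → peak 15
Activity 4@2: h1:11  h2:9  h3:9  h4:0  h5:0 → peak 11
Activity 4@3: h1:11  h2:5  h3:9  h4:4  h5:0 → peak 11
Activity 4@4: h1:11  h2:5  h3:5  h4:4  h5:4 → peak 11
Best is Activity 4@2, peak 11.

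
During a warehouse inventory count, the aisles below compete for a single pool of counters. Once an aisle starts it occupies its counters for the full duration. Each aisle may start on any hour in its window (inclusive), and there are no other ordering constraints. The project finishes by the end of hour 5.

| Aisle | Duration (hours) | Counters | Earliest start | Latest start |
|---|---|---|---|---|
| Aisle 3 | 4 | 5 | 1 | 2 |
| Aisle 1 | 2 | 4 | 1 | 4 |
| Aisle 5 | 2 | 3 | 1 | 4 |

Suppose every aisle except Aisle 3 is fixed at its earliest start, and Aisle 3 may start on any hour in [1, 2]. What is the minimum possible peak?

Aisle 3@1: h1:12  h2:12  h3:5  h4:5  h5:0 → peak 12
Aisle 3@2: h1:7  h2:12  h3:5  h4:5  h5:5 → peak 12
Best is Aisle 3@1, peak 12.

12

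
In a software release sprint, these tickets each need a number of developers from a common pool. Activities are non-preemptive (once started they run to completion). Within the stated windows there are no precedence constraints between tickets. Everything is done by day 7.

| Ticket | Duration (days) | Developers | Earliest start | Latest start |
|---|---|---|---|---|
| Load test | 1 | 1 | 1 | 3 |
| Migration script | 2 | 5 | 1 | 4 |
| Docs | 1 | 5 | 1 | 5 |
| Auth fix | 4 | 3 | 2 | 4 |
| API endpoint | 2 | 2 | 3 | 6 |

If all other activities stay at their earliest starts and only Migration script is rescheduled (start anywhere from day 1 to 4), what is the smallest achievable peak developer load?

Migration script@1: d1:11  d2:8  d3:5  d4:5  d5:3  d6:0  d7:0 → peak 11
Migration script@2: d1:6  d2:8  d3:10  d4:5  d5:3  d6:0  d7:0 → peak 10
Migration script@3: d1:6  d2:3  d3:10  d4:10  d5:3  d6:0  d7:0 → peak 10
Migration script@4: d1:6  d2:3  d3:5  d4:10  d5:8  d6:0  d7:0 → peak 10
Best is Migration script@2, peak 10.

10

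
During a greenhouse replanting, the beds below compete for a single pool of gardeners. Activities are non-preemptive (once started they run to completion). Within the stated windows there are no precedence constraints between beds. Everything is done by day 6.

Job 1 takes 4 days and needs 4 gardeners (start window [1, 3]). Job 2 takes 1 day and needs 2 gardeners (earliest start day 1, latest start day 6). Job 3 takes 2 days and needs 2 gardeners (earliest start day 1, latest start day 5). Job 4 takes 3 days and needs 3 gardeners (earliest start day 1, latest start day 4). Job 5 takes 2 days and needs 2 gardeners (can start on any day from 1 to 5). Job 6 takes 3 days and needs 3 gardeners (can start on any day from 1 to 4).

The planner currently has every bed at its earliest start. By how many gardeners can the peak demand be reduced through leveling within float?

Early-start peak: d1:16  d2:14  d3:10  d4:4  d5:0  d6:0 ⇒ 16.
Leveled (Job 1@1, Job 2@1, Job 3@2, Job 4@1, Job 5@4, Job 6@4): d1:9  d2:9  d3:9  d4:9  d5:5  d6:3 ⇒ 9.
Reduction 16 − 9 = 7.

7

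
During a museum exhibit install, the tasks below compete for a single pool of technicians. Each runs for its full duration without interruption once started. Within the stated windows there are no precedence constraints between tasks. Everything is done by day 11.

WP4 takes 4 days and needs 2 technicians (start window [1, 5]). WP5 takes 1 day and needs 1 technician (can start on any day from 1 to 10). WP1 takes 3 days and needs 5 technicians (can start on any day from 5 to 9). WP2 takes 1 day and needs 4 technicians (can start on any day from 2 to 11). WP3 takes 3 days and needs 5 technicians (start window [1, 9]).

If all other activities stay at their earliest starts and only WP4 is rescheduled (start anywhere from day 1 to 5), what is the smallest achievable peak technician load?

WP4@1: d1:8  d2:11  d3:7  d4:2  d5:5  d6:5  d7:5  d8:0  d9:0  d10:0  d11:0 → peak 11
WP4@2: d1:6  d2:11  d3:7  d4:2  d5:7  d6:5  d7:5  d8:0  d9:0  d10:0  d11:0 → peak 11
WP4@3: d1:6  d2:9  d3:7  d4:2  d5:7  d6:7  d7:5  d8:0  d9:0  d10:0  d11:0 → peak 9
WP4@4: d1:6  d2:9  d3:5  d4:2  d5:7  d6:7  d7:7  d8:0  d9:0  d10:0  d11:0 → peak 9
WP4@5: d1:6  d2:9  d3:5  d4:0  d5:7  d6:7  d7:7  d8:2  d9:0  d10:0  d11:0 → peak 9
Best is WP4@3, peak 9.

9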